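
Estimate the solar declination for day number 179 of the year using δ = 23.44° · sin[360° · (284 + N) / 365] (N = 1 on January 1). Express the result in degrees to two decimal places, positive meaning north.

+23.28°

360 × (284 + 179) / 365 = 456.658°; sin(456.658°) = 0.9933.
δ = 23.44 × 0.9933 = 23.283° ≈ +23.28°.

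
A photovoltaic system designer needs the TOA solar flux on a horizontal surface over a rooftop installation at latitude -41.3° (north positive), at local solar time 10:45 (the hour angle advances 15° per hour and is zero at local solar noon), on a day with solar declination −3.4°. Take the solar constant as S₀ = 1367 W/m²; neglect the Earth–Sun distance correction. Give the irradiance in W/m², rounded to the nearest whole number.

1024 W/m²

Hour angle H = 15° × (10.75 − 12) = -18.75°.
cos θ_z = sin φ sin δ + cos φ cos δ cos H = (-0.6600)(-0.0593) + (0.7513)(0.9982)(0.9469) = 0.7493.
Top-of-atmosphere irradiance = S₀ cos θ_z = 1367 × 0.7493 = 1024.29 W/m².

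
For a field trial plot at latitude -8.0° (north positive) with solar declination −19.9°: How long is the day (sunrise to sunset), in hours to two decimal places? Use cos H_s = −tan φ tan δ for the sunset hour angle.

12.39 hours

−tan φ tan δ = −(-0.1405)(-0.3620) = -0.0509; H_s = arccos(-0.0509) = 92.92°.
Day length = 2 H_s / 15° h⁻¹ = 185.84° / 15 = 12.389 h.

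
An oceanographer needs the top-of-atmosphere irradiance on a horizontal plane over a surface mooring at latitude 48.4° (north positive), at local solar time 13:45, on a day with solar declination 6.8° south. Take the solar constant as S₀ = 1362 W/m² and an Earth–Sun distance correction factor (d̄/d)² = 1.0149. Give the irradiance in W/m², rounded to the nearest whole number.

695 W/m²

Hour angle H = 15° × (13.75 − 12) = 26.25°.
With φ = 48.4°, δ = -6.8°, H = 26.25°: sin φ sin δ = -0.0885, cos φ cos δ cos H = 0.5913, so cos θ_z = 0.5028.
Top-of-atmosphere irradiance = S₀ (d̄/d)² cos θ_z = 1362 × 1.0149 × 0.5028 = 695.02 W/m².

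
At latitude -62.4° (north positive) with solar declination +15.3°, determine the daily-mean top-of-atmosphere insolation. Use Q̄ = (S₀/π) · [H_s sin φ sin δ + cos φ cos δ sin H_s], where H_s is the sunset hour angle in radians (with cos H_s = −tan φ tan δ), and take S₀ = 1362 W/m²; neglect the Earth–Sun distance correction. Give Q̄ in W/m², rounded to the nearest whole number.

62 W/m²

cos H_s = −tan(-62.4°) · tan(15.3°) = 0.5233, so H_s = arccos(0.5233) = 58.45°. In radians, H_s = 1.0201.
H_s sin φ sin δ = 1.0201 × -0.8862 × 0.2639 = -0.2386.
cos φ cos δ sin H_s = 0.4633 × 0.9646 × 0.8522 = 0.3808.
Q̄ = (1362/π) × (-0.2386 + 0.3808) = 433.54 × 0.1422 = 61.65 W/m².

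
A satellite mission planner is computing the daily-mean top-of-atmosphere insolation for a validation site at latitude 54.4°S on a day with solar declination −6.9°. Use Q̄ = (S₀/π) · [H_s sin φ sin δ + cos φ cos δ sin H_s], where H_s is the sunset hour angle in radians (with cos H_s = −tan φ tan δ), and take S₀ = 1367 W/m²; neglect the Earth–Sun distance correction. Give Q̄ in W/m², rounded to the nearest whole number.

322 W/m²

−tan φ tan δ = −(-1.3968)(-0.1210) = -0.1690; H_s = arccos(-0.1690) = 99.73°. In radians, H_s = 1.7406.
H_s sin φ sin δ = 1.7406 × -0.8131 × -0.1201 = 0.1700.
cos φ cos δ sin H_s = 0.5821 × 0.9928 × 0.9856 = 0.5696.
Q̄ = (1367/π) × (0.1700 + 0.5696) = 435.13 × 0.7396 = 321.82 W/m².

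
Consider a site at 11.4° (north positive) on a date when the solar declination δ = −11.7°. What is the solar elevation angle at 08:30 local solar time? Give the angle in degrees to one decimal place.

Hour angle H = 15° × (8.5 − 12) = -52.50°.
cos θ_z = sin(11.4°) sin(-11.7°) + cos(11.4°) cos(-11.7°) cos(-52.50°) = -0.0401 + 0.5844 = 0.5443.
θ_z = arccos(0.5443) = 57.02°, so the elevation is 90° − 57.02° = 32.98°.

33.0°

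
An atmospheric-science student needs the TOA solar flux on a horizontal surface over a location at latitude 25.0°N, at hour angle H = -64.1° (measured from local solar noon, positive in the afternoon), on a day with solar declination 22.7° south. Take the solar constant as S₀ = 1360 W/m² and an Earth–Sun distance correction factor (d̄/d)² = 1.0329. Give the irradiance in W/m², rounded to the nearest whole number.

cos θ_z = sin φ sin δ + cos φ cos δ cos H = (0.4226)(-0.3859) + (0.9063)(0.9225)(0.4368) = 0.2021.
Top-of-atmosphere irradiance = S₀ (d̄/d)² cos θ_z = 1360 × 1.0329 × 0.2021 = 283.90 W/m².

284 W/m²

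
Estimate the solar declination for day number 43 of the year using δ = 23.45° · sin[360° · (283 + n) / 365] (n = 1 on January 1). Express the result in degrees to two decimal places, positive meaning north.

360 × (283 + 43) / 365 = 321.534°; sin(321.534°) = -0.6221.
δ = 23.45 × -0.6221 = -14.588° ≈ -14.59°.

-14.59°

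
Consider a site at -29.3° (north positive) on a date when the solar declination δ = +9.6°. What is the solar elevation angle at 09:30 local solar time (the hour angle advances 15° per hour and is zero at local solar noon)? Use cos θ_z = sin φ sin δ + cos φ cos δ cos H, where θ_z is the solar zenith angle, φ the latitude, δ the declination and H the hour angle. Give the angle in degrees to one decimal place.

36.9°

Hour angle H = 15° × (9.5 − 12) = -37.50°.
cos θ_z = sin(-29.3°) sin(9.6°) + cos(-29.3°) cos(9.6°) cos(-37.50°) = -0.0816 + 0.6822 = 0.6006.
θ_z = arccos(0.6006) = 53.09°, so the elevation is 90° − 53.09° = 36.91°.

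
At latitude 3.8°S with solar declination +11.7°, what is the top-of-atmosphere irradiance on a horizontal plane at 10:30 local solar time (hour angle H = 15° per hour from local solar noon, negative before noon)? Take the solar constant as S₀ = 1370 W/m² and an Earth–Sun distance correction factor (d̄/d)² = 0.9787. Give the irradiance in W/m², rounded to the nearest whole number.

Hour angle H = 15° × (10.5 − 12) = -22.50°.
With φ = -3.8°, δ = 11.7°, H = -22.50°: sin φ sin δ = -0.0134, cos φ cos δ cos H = 0.9027, so cos θ_z = 0.8893.
Top-of-atmosphere irradiance = S₀ (d̄/d)² cos θ_z = 1370 × 0.9787 × 0.8893 = 1192.39 W/m².

1192 W/m²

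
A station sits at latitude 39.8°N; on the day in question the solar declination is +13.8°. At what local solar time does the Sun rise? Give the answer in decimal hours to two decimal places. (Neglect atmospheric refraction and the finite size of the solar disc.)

5.21 h

−tan φ tan δ = −(0.8332)(0.2456) = -0.2046; H_s = arccos(-0.2046) = 101.81°.
Sunrise is at 12 − H_s/15 = 12 − 6.787 = 5.213 h local solar time.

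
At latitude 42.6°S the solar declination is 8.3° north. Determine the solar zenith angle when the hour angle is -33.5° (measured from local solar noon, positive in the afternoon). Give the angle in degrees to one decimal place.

With φ = -42.6°, δ = 8.3°, H = -33.50°: sin φ sin δ = -0.0977, cos φ cos δ cos H = 0.6074, so cos θ_z = 0.5097.
θ_z = arccos(0.5097) = 59.36°.

59.4°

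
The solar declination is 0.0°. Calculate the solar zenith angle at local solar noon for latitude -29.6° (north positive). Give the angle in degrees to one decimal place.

29.6°

At local solar noon the hour angle is zero, so the zenith angle is |φ − δ| = |-29.6° − (0.0°)| = 29.6°.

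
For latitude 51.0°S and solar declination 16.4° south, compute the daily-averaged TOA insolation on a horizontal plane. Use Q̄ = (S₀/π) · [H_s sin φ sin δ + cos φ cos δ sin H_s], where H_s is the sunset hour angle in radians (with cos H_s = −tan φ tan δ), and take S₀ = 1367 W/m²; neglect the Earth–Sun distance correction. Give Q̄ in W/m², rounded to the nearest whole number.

cos H_s = −tan(-51.0°) · tan(-16.4°) = -0.3634, so H_s = arccos(-0.3634) = 111.31°. In radians, H_s = 1.9427.
H_s sin φ sin δ = 1.9427 × -0.7771 × -0.2823 = 0.4262.
cos φ cos δ sin H_s = 0.6293 × 0.9593 × 0.9316 = 0.5624.
Q̄ = (1367/π) × (0.4262 + 0.5624) = 435.13 × 0.9886 = 430.17 W/m².

430 W/m²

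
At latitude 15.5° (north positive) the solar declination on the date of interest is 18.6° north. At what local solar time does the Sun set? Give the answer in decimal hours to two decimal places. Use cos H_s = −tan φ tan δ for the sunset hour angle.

18.36 h

−tan φ tan δ = −(0.2773)(0.3365) = -0.0933; H_s = arccos(-0.0933) = 95.35°.
Sunset is at 12 + H_s/15 = 12 + 6.357 = 18.357 h local solar time.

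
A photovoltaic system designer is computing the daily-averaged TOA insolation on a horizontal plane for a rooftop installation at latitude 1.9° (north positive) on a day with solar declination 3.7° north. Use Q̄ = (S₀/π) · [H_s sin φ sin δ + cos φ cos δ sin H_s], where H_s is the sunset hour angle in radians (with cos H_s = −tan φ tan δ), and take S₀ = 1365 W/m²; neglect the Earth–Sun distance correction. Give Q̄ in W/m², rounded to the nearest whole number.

The sunset hour angle satisfies cos H_s = −tan φ tan δ = -0.0021, giving H_s = 90.12°. In radians, H_s = 1.5729.
H_s sin φ sin δ = 1.5729 × 0.0332 × 0.0645 = 0.0034.
cos φ cos δ sin H_s = 0.9995 × 0.9979 × 1.0000 = 0.9974.
Q̄ = (1365/π) × (0.0034 + 0.9974) = 434.49 × 1.0008 = 434.84 W/m².

435 W/m²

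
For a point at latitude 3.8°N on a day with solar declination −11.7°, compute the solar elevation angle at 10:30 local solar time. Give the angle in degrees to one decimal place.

62.8°

Hour angle H = 15° × (10.5 − 12) = -22.50°.
cos θ_z = sin φ sin δ + cos φ cos δ cos H = (0.0663)(-0.2028) + (0.9978)(0.9792)(0.9239) = 0.8892.
θ_z = arccos(0.8892) = 27.23°, so the elevation is 90° − 27.23° = 62.77°.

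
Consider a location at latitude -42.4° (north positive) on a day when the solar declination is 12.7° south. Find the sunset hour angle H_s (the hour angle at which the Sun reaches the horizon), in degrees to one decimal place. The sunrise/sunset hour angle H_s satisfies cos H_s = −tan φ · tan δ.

−tan φ tan δ = −(-0.9131)(-0.2254) = -0.2058; H_s = arccos(-0.2058) = 101.88°.

101.9°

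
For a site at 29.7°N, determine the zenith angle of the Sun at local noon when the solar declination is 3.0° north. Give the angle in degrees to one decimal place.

At local solar noon the hour angle is zero, so the zenith angle is |φ − δ| = |29.7° − (3.0°)| = 26.7°.

26.7°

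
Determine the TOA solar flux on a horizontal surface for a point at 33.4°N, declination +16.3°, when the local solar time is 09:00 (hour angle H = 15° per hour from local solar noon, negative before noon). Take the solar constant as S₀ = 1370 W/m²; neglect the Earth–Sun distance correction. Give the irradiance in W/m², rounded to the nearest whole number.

Hour angle H = 15° × (9 − 12) = -45.00°.
cos θ_z = sin φ sin δ + cos φ cos δ cos H = (0.5505)(0.2807) + (0.8348)(0.9598)(0.7071) = 0.7211.
Top-of-atmosphere irradiance = S₀ cos θ_z = 1370 × 0.7211 = 987.91 W/m².

988 W/m²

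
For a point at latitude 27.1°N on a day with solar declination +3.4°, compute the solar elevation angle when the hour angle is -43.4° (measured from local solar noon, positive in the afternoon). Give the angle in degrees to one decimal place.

42.3°

cos θ_z = sin φ sin δ + cos φ cos δ cos H = (0.4555)(0.0593) + (0.8902)(0.9982)(0.7266) = 0.6727.
θ_z = arccos(0.6727) = 47.72°, so the elevation is 90° − 47.72° = 42.28°.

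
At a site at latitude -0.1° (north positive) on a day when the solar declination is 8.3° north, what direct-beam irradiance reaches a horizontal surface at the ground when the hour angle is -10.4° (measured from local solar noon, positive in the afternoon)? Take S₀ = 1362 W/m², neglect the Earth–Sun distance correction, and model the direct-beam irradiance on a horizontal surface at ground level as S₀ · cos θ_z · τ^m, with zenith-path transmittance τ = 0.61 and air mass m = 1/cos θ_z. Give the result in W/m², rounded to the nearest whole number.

797 W/m²

cos θ_z = sin φ sin δ + cos φ cos δ cos H = (-0.0017)(0.1444) + (1.0000)(0.9895)(0.9836) = 0.9730.
Air mass m = 1/cos θ_z = 1/0.9730 = 1.028; τ^m = 0.61^1.028 = 0.6016.
Surface direct beam = 1362 × 0.9730 × 0.6016 = 797.26 W/m².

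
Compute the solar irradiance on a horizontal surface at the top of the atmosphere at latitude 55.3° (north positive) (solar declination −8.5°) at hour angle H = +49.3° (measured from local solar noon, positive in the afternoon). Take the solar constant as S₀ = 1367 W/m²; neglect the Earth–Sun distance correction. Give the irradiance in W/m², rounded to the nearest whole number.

336 W/m²

cos θ_z = sin(55.3°) sin(-8.5°) + cos(55.3°) cos(-8.5°) cos(49.30°) = -0.1215 + 0.3671 = 0.2456.
Top-of-atmosphere irradiance = S₀ cos θ_z = 1367 × 0.2456 = 335.74 W/m².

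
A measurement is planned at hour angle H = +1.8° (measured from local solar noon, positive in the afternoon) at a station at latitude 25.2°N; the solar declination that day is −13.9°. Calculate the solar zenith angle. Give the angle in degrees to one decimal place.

cos θ_z = sin(25.2°) sin(-13.9°) + cos(25.2°) cos(-13.9°) cos(1.80°) = -0.1023 + 0.8779 = 0.7756.
θ_z = arccos(0.7756) = 39.14°.

39.1°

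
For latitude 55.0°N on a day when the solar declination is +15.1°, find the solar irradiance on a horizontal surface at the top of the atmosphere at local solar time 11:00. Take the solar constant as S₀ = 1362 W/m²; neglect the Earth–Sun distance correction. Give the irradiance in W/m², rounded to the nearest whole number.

1019 W/m²

Hour angle H = 15° × (11 − 12) = -15.00°.
With φ = 55.0°, δ = 15.1°, H = -15.00°: sin φ sin δ = 0.2134, cos φ cos δ cos H = 0.5349, so cos θ_z = 0.7483.
Top-of-atmosphere irradiance = S₀ cos θ_z = 1362 × 0.7483 = 1019.18 W/m².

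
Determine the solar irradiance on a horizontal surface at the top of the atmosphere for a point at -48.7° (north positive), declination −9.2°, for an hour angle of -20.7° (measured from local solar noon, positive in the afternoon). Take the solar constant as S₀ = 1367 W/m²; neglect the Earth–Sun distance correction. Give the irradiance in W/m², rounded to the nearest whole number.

cos θ_z = sin φ sin δ + cos φ cos δ cos H = (-0.7513)(-0.1599) + (0.6600)(0.9871)(0.9354) = 0.7295.
Top-of-atmosphere irradiance = S₀ cos θ_z = 1367 × 0.7295 = 997.23 W/m².

997 W/m²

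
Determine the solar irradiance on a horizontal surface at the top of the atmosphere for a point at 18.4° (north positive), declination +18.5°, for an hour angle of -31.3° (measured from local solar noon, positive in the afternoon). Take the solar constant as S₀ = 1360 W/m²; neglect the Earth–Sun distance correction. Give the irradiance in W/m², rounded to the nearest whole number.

With φ = 18.4°, δ = 18.5°, H = -31.30°: sin φ sin δ = 0.1002, cos φ cos δ cos H = 0.7689, so cos θ_z = 0.8691.
Top-of-atmosphere irradiance = S₀ cos θ_z = 1360 × 0.8691 = 1181.98 W/m².

1182 W/m²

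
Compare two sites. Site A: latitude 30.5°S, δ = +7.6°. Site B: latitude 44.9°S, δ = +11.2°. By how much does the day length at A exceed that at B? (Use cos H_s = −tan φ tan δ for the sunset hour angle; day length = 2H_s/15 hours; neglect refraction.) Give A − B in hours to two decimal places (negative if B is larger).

+0.92 h

A: H_s = arccos(−tan -30.5° · tan 7.6°) = 85.49°, so 2H_s/15 = 11.3987 h.
B: H_s = arccos(−tan -44.9° · tan 11.2°) = 78.62°, so 2H_s/15 = 10.4827 h.
A − B = 11.3987 − 10.4827 = 0.9160 h.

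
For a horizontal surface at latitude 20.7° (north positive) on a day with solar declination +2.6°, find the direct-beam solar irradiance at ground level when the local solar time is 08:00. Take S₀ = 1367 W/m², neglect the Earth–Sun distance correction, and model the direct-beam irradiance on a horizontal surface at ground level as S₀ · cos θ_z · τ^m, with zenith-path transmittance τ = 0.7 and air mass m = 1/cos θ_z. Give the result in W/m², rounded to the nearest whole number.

Hour angle H = 15° × (8 − 12) = -60.00°.
cos θ_z = sin(20.7°) sin(2.6°) + cos(20.7°) cos(2.6°) cos(-60.00°) = 0.0160 + 0.4672 = 0.4832.
Air mass m = 1/cos θ_z = 1/0.4832 = 2.070; τ^m = 0.7^2.070 = 0.4779.
Surface direct beam = 1367 × 0.4832 × 0.4779 = 315.67 W/m².

316 W/m²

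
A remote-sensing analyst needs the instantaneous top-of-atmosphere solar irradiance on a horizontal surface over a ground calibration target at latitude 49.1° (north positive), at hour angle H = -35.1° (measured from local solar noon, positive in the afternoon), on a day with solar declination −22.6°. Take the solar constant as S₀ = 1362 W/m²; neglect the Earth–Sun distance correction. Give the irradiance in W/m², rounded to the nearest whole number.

278 W/m²

cos θ_z = sin φ sin δ + cos φ cos δ cos H = (0.7559)(-0.3843) + (0.6547)(0.9232)(0.8181) = 0.2040.
Top-of-atmosphere irradiance = S₀ cos θ_z = 1362 × 0.2040 = 277.85 W/m².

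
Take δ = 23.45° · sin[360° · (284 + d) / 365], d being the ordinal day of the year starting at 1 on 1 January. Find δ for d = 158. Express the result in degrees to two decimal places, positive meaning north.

360 × (284 + 158) / 365 = 435.945°; sin(435.945°) = 0.9701.
δ = 23.45 × 0.9701 = 22.749° ≈ +22.75°.

+22.75°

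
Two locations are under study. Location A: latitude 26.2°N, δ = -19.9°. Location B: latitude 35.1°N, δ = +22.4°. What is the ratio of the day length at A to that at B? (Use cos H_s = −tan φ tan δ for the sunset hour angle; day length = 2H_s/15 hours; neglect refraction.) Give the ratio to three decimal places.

0.746

A: H_s = arccos(−tan 26.2° · tan -19.9°) = 79.74°, so 2H_s/15 = 10.6320 h.
B: H_s = arccos(−tan 35.1° · tan 22.4°) = 106.84°, so 2H_s/15 = 14.2453 h.
Ratio A/B = 10.6320 / 14.2453 = 0.7464.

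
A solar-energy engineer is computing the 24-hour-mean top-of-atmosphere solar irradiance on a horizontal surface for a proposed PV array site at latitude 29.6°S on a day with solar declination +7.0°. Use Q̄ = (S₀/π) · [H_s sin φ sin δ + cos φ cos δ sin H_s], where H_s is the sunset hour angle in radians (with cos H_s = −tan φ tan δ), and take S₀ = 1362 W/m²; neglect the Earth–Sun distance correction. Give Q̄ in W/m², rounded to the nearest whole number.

334 W/m²

cos H_s = −tan(-29.6°) · tan(7.0°) = 0.0698, so H_s = arccos(0.0698) = 86.00°. In radians, H_s = 1.5010.
H_s sin φ sin δ = 1.5010 × -0.4939 × 0.1219 = -0.0904.
cos φ cos δ sin H_s = 0.8695 × 0.9925 × 0.9976 = 0.8609.
Q̄ = (1362/π) × (-0.0904 + 0.8609) = 433.54 × 0.7705 = 334.04 W/m².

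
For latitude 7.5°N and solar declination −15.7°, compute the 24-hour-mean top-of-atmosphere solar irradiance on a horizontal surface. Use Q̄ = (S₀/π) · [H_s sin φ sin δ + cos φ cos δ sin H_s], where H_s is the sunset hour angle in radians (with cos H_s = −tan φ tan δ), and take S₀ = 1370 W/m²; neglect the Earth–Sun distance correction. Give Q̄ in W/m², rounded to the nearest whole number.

cos H_s = −tan(7.5°) · tan(-15.7°) = 0.0370, so H_s = arccos(0.0370) = 87.88°. In radians, H_s = 1.5338.
H_s sin φ sin δ = 1.5338 × 0.1305 × -0.2706 = -0.0542.
cos φ cos δ sin H_s = 0.9914 × 0.9627 × 0.9993 = 0.9538.
Q̄ = (1370/π) × (-0.0542 + 0.9538) = 436.08 × 0.8996 = 392.30 W/m².

392 W/m²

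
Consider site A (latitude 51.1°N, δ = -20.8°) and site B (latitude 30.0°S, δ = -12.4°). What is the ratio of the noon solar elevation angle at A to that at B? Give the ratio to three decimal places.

A: 90° − |51.1 − (-20.8)| = 18.10°.
B: 90° − |-30.0 − (-12.4)| = 72.40°.
Ratio A/B = 18.1000 / 72.4000 = 0.2500.

0.250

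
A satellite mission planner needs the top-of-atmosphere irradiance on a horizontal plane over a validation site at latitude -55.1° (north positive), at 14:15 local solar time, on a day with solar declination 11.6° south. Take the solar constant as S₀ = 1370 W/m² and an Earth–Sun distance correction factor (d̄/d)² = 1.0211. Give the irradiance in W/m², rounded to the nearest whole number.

Hour angle H = 15° × (14.25 − 12) = 33.75°.
With φ = -55.1°, δ = -11.6°, H = 33.75°: sin φ sin δ = 0.1649, cos φ cos δ cos H = 0.4660, so cos θ_z = 0.6309.
Top-of-atmosphere irradiance = S₀ (d̄/d)² cos θ_z = 1370 × 1.0211 × 0.6309 = 882.57 W/m².

883 W/m²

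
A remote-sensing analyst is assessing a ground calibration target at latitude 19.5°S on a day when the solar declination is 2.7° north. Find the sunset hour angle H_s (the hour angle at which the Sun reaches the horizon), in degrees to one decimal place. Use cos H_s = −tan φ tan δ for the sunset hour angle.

89.0°

−tan φ tan δ = −(-0.3541)(0.0472) = 0.0167; H_s = arccos(0.0167) = 89.04°.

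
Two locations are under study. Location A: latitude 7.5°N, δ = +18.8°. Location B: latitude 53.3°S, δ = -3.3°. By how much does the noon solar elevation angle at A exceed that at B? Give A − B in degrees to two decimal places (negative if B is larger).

+38.70°

A: 90° − |7.5 − (18.8)| = 78.70°.
B: 90° − |-53.3 − (-3.3)| = 40.00°.
A − B = 78.70 − 40.00 = 38.70°.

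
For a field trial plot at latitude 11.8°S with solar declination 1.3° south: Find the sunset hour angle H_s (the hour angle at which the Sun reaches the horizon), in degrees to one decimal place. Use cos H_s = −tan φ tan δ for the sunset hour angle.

90.3°

cos H_s = −tan(-11.8°) · tan(-1.3°) = -0.0047, so H_s = arccos(-0.0047) = 90.27°.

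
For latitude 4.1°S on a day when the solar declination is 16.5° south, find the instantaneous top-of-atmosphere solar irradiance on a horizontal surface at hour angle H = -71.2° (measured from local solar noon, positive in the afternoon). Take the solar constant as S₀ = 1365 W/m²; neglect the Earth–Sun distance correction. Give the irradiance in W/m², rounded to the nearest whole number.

With φ = -4.1°, δ = -16.5°, H = -71.20°: sin φ sin δ = 0.0203, cos φ cos δ cos H = 0.3082, so cos θ_z = 0.3285.
Top-of-atmosphere irradiance = S₀ cos θ_z = 1365 × 0.3285 = 448.40 W/m².

448 W/m²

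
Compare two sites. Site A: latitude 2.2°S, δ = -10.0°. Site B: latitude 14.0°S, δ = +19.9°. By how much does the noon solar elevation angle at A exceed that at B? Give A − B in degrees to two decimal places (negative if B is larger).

A: 90° − |-2.2 − (-10.0)| = 82.20°.
B: 90° − |-14.0 − (19.9)| = 56.10°.
A − B = 82.20 − 56.10 = 26.10°.

+26.10°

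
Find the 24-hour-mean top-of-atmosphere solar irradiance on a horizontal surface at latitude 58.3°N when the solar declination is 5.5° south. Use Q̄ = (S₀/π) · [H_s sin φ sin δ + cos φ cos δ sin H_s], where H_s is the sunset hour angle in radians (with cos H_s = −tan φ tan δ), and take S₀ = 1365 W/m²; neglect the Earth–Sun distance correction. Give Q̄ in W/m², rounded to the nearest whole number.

−tan φ tan δ = −(1.6191)(-0.0963) = 0.1559; H_s = arccos(0.1559) = 81.03°. In radians, H_s = 1.4142.
H_s sin φ sin δ = 1.4142 × 0.8508 × -0.0958 = -0.1153.
cos φ cos δ sin H_s = 0.5255 × 0.9954 × 0.9878 = 0.5167.
Q̄ = (1365/π) × (-0.1153 + 0.5167) = 434.49 × 0.4014 = 174.40 W/m².

174 W/m²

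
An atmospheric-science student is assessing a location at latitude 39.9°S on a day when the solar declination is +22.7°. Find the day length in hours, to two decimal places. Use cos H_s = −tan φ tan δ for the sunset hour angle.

9.27 hours

The sunset hour angle satisfies cos H_s = −tan φ tan δ = 0.3498, giving H_s = 69.52°.
Day length = 2 H_s / 15° h⁻¹ = 139.04° / 15 = 9.269 h.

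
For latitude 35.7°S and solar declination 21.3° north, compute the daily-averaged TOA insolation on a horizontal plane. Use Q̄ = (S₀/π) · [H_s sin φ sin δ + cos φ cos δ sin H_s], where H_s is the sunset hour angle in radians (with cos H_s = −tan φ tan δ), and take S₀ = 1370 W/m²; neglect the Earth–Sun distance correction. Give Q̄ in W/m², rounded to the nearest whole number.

198 W/m²

The sunset hour angle satisfies cos H_s = −tan φ tan δ = 0.2802, giving H_s = 73.73°. In radians, H_s = 1.2868.
H_s sin φ sin δ = 1.2868 × -0.5835 × 0.3633 = -0.2728.
cos φ cos δ sin H_s = 0.8121 × 0.9317 × 0.9599 = 0.7263.
Q̄ = (1370/π) × (-0.2728 + 0.7263) = 436.08 × 0.4535 = 197.76 W/m².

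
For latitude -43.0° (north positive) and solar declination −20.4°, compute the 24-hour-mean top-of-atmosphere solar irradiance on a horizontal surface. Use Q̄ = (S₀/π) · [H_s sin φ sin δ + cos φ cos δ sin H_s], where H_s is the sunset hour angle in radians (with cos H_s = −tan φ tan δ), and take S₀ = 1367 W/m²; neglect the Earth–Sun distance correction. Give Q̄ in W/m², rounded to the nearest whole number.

−tan φ tan δ = −(-0.9325)(-0.3719) = -0.3468; H_s = arccos(-0.3468) = 110.29°. In radians, H_s = 1.9249.
H_s sin φ sin δ = 1.9249 × -0.6820 × -0.3486 = 0.4576.
cos φ cos δ sin H_s = 0.7314 × 0.9373 × 0.9380 = 0.6430.
Q̄ = (1367/π) × (0.4576 + 0.6430) = 435.13 × 1.1006 = 478.90 W/m².

479 W/m²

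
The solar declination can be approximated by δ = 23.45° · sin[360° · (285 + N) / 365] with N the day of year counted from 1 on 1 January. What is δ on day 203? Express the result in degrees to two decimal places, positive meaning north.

360 × (285 + 203) / 365 = 481.315°; sin(481.315°) = 0.8543.
δ = 23.45 × 0.8543 = 20.033° ≈ +20.03°.

+20.03°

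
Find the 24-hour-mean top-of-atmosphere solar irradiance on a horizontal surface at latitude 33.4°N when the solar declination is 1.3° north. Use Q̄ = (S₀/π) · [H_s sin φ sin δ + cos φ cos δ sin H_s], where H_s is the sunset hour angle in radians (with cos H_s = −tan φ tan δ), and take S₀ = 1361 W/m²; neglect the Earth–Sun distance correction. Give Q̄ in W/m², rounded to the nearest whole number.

The sunset hour angle satisfies cos H_s = −tan φ tan δ = -0.0150, giving H_s = 90.86°. In radians, H_s = 1.5858.
H_s sin φ sin δ = 1.5858 × 0.5505 × 0.0227 = 0.0198.
cos φ cos δ sin H_s = 0.8348 × 0.9997 × 0.9999 = 0.8345.
Q̄ = (1361/π) × (0.0198 + 0.8345) = 433.22 × 0.8543 = 370.10 W/m².

370 W/m²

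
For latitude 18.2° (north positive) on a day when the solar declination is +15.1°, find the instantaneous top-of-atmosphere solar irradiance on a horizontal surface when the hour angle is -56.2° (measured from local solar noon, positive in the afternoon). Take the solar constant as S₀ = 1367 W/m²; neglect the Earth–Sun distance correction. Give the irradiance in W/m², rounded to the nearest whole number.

809 W/m²

With φ = 18.2°, δ = 15.1°, H = -56.20°: sin φ sin δ = 0.0814, cos φ cos δ cos H = 0.5102, so cos θ_z = 0.5916.
Top-of-atmosphere irradiance = S₀ cos θ_z = 1367 × 0.5916 = 808.72 W/m².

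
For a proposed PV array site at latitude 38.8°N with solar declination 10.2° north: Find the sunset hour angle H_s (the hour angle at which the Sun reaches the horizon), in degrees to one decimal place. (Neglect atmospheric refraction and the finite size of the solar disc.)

98.3°

cos H_s = −tan(38.8°) · tan(10.2°) = -0.1447, so H_s = arccos(-0.1447) = 98.32°.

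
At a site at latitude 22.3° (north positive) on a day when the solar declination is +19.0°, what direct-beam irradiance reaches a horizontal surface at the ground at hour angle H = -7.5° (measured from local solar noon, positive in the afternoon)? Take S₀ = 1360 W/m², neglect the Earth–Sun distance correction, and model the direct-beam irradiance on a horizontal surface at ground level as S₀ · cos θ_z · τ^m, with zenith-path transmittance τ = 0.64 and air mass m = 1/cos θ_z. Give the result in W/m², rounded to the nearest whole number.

With φ = 22.3°, δ = 19.0°, H = -7.50°: sin φ sin δ = 0.1235, cos φ cos δ cos H = 0.8673, so cos θ_z = 0.9908.
Air mass m = 1/cos θ_z = 1/0.9908 = 1.009; τ^m = 0.64^1.009 = 0.6374.
Surface direct beam = 1360 × 0.9908 × 0.6374 = 858.89 W/m².

859 W/m²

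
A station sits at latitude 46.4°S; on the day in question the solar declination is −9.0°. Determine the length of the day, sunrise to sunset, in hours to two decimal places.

13.28 hours

cos H_s = −tan(-46.4°) · tan(-9.0°) = -0.1663, so H_s = arccos(-0.1663) = 99.57°.
Day length = 2 H_s / 15° h⁻¹ = 199.14° / 15 = 13.276 h.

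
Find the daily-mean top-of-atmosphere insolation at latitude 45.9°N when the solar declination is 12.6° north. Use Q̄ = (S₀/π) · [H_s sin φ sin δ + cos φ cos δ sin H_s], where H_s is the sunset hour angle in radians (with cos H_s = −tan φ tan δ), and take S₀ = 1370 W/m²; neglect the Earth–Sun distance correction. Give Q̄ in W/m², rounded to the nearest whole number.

411 W/m²

The sunset hour angle satisfies cos H_s = −tan φ tan δ = -0.2307, giving H_s = 103.34°. In radians, H_s = 1.8036.
H_s sin φ sin δ = 1.8036 × 0.7181 × 0.2181 = 0.2825.
cos φ cos δ sin H_s = 0.6959 × 0.9759 × 0.9730 = 0.6608.
Q̄ = (1370/π) × (0.2825 + 0.6608) = 436.08 × 0.9433 = 411.35 W/m².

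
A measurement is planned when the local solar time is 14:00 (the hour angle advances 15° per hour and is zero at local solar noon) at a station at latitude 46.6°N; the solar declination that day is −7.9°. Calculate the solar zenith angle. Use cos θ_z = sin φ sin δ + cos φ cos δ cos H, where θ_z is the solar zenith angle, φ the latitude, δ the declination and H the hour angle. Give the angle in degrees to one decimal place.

60.7°

Hour angle H = 15° × (14 − 12) = 30.00°.
With φ = 46.6°, δ = -7.9°, H = 30.00°: sin φ sin δ = -0.0999, cos φ cos δ cos H = 0.5894, so cos θ_z = 0.4895.
θ_z = arccos(0.4895) = 60.69°.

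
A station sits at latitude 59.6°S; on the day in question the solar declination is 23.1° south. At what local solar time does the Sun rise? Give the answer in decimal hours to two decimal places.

2.89 h

The sunset hour angle satisfies cos H_s = −tan φ tan δ = -0.7270, giving H_s = 136.64°.
Sunrise is at 12 − H_s/15 = 12 − 9.109 = 2.891 h local solar time.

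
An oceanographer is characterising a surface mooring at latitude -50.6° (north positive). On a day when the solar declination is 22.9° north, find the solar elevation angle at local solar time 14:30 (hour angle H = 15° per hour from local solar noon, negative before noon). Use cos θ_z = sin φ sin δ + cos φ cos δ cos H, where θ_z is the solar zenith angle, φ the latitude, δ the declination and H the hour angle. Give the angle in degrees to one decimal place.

9.4°

Hour angle H = 15° × (14.5 − 12) = 37.50°.
With φ = -50.6°, δ = 22.9°, H = 37.50°: sin φ sin δ = -0.3007, cos φ cos δ cos H = 0.4639, so cos θ_z = 0.1632.
θ_z = arccos(0.1632) = 80.61°, so the elevation is 90° − 80.61° = 9.39°.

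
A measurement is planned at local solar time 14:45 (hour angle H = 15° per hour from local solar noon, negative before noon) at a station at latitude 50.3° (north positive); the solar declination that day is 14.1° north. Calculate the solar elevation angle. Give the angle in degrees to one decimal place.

Hour angle H = 15° × (14.75 − 12) = 41.25°.
cos θ_z = sin φ sin δ + cos φ cos δ cos H = (0.7694)(0.2436) + (0.6388)(0.9699)(0.7518) = 0.6532.
θ_z = arccos(0.6532) = 49.22°, so the elevation is 90° − 49.22° = 40.78°.

40.8°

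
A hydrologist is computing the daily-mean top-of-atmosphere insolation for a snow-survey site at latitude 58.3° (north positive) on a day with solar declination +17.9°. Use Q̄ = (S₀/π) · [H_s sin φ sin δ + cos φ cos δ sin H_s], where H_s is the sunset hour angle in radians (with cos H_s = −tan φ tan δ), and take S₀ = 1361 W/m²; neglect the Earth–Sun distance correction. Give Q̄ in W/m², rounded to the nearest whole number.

The sunset hour angle satisfies cos H_s = −tan φ tan δ = -0.5230, giving H_s = 121.53°. In radians, H_s = 2.1211.
H_s sin φ sin δ = 2.1211 × 0.8508 × 0.3074 = 0.5547.
cos φ cos δ sin H_s = 0.5255 × 0.9516 × 0.8524 = 0.4263.
Q̄ = (1361/π) × (0.5547 + 0.4263) = 433.22 × 0.9810 = 424.99 W/m².

425 W/m²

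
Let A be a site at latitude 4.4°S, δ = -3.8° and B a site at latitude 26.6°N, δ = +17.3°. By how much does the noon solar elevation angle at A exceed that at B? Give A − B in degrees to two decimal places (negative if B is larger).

+8.70°

A: 90° − |-4.4 − (-3.8)| = 89.40°.
B: 90° − |26.6 − (17.3)| = 80.70°.
A − B = 89.40 − 80.70 = 8.70°.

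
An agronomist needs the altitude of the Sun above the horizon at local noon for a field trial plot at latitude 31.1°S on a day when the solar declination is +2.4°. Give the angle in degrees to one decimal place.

At local solar noon the hour angle is zero, so the elevation is 90° − |φ − δ| = 90° − |-31.1° − (2.4°)| = 90° − 33.5° = 56.5°.

56.5°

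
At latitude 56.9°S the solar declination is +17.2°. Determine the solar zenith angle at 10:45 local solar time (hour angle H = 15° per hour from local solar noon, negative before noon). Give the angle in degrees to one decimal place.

75.7°

Hour angle H = 15° × (10.75 − 12) = -18.75°.
cos θ_z = sin φ sin δ + cos φ cos δ cos H = (-0.8377)(0.2957) + (0.5461)(0.9553)(0.9469) = 0.2463.
θ_z = arccos(0.2463) = 75.74°.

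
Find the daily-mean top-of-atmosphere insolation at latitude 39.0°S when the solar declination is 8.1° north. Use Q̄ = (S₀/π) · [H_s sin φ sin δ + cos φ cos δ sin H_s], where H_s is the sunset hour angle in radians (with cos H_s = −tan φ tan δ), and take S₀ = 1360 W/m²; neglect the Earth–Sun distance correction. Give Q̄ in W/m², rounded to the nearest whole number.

275 W/m²

−tan φ tan δ = −(-0.8098)(0.1423) = 0.1152; H_s = arccos(0.1152) = 83.38°. In radians, H_s = 1.4553.
H_s sin φ sin δ = 1.4553 × -0.6293 × 0.1409 = -0.1290.
cos φ cos δ sin H_s = 0.7771 × 0.9900 × 0.9933 = 0.7642.
Q̄ = (1360/π) × (-0.1290 + 0.7642) = 432.90 × 0.6352 = 274.98 W/m².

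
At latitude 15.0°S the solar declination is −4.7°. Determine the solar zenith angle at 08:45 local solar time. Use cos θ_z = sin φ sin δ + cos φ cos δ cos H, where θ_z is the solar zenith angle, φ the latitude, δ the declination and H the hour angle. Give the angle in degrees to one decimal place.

49.0°

Hour angle H = 15° × (8.75 − 12) = -48.75°.
cos θ_z = sin(-15.0°) sin(-4.7°) + cos(-15.0°) cos(-4.7°) cos(-48.75°) = 0.0212 + 0.6347 = 0.6559.
θ_z = arccos(0.6559) = 49.01°.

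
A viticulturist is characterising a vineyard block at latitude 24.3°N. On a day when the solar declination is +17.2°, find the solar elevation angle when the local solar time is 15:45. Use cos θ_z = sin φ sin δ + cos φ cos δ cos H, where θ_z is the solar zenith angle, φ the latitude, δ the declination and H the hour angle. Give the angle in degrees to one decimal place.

Hour angle H = 15° × (15.75 − 12) = 56.25°.
cos θ_z = sin φ sin δ + cos φ cos δ cos H = (0.4115)(0.2957) + (0.9114)(0.9553)(0.5556) = 0.6054.
θ_z = arccos(0.6054) = 52.74°, so the elevation is 90° − 52.74° = 37.26°.

37.3°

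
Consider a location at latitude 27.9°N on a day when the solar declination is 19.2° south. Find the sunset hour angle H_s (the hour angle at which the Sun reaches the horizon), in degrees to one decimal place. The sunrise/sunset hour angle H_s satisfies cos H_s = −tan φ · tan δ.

79.4°

−tan φ tan δ = −(0.5295)(-0.3482) = 0.1844; H_s = arccos(0.1844) = 79.37°.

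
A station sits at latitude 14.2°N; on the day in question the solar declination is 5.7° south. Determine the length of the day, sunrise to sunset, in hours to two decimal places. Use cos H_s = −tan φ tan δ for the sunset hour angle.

11.81 hours

The sunset hour angle satisfies cos H_s = −tan φ tan δ = 0.0253, giving H_s = 88.55°.
Day length = 2 H_s / 15° h⁻¹ = 177.10° / 15 = 11.807 h.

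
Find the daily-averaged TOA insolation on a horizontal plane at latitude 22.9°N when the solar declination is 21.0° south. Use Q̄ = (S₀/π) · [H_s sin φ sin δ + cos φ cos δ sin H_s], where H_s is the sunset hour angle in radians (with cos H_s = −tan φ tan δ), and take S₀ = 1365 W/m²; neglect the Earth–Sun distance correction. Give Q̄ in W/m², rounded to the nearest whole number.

283 W/m²

−tan φ tan δ = −(0.4224)(-0.3839) = 0.1622; H_s = arccos(0.1622) = 80.67°. In radians, H_s = 1.4080.
H_s sin φ sin δ = 1.4080 × 0.3891 × -0.3584 = -0.1964.
cos φ cos δ sin H_s = 0.9212 × 0.9336 × 0.9868 = 0.8487.
Q̄ = (1365/π) × (-0.1964 + 0.8487) = 434.49 × 0.6523 = 283.42 W/m².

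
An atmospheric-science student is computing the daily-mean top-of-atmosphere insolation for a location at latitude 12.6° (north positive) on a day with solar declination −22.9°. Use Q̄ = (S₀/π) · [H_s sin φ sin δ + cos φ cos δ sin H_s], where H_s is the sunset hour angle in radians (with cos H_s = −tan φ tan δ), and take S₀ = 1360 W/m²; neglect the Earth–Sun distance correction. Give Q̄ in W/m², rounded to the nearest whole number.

cos H_s = −tan(12.6°) · tan(-22.9°) = 0.0944, so H_s = arccos(0.0944) = 84.58°. In radians, H_s = 1.4762.
H_s sin φ sin δ = 1.4762 × 0.2181 × -0.3891 = -0.1253.
cos φ cos δ sin H_s = 0.9759 × 0.9212 × 0.9955 = 0.8950.
Q̄ = (1360/π) × (-0.1253 + 0.8950) = 432.90 × 0.7697 = 333.20 W/m².

333 W/m²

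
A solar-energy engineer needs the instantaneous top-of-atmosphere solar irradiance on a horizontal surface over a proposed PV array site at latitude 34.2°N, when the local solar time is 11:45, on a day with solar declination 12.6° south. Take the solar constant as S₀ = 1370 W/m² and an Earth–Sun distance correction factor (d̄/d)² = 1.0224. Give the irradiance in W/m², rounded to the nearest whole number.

Hour angle H = 15° × (11.75 − 12) = -3.75°.
With φ = 34.2°, δ = -12.6°, H = -3.75°: sin φ sin δ = -0.1226, cos φ cos δ cos H = 0.8054, so cos θ_z = 0.6828.
Top-of-atmosphere irradiance = S₀ (d̄/d)² cos θ_z = 1370 × 1.0224 × 0.6828 = 956.39 W/m².

956 W/m²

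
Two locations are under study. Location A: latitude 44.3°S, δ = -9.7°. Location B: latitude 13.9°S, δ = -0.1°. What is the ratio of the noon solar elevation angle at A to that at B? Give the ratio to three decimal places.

A: 90° − |-44.3 − (-9.7)| = 55.40°.
B: 90° − |-13.9 − (-0.1)| = 76.20°.
Ratio A/B = 55.4000 / 76.2000 = 0.7270.

0.727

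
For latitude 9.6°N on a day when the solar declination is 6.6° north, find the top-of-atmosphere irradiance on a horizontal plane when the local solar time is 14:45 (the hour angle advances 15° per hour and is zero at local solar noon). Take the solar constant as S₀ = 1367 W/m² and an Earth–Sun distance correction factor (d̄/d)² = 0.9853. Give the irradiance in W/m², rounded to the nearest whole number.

Hour angle H = 15° × (14.75 − 12) = 41.25°.
With φ = 9.6°, δ = 6.6°, H = 41.25°: sin φ sin δ = 0.0192, cos φ cos δ cos H = 0.7364, so cos θ_z = 0.7556.
Top-of-atmosphere irradiance = S₀ (d̄/d)² cos θ_z = 1367 × 0.9853 × 0.7556 = 1017.72 W/m².

1018 W/m²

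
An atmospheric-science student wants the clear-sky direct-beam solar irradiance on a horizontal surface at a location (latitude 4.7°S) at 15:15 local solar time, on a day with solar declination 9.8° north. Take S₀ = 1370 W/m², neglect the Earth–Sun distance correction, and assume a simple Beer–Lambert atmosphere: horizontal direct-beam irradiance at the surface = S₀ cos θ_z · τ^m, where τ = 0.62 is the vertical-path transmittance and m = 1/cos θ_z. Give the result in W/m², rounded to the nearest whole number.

408 W/m²

Hour angle H = 15° × (15.25 − 12) = 48.75°.
With φ = -4.7°, δ = 9.8°, H = 48.75°: sin φ sin δ = -0.0139, cos φ cos δ cos H = 0.6475, so cos θ_z = 0.6336.
Air mass m = 1/cos θ_z = 1/0.6336 = 1.578; τ^m = 0.62^1.578 = 0.4703.
Surface direct beam = 1370 × 0.6336 × 0.4703 = 408.24 W/m².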